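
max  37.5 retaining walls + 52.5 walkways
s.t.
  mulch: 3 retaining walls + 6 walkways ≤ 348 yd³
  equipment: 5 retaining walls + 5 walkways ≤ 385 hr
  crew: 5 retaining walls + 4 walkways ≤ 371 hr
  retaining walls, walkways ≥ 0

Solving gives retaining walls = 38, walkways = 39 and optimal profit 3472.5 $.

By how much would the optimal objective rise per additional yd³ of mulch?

5

At the optimum: mulch uses 348 of 348 (binding); equipment uses 385 of 385 (binding); crew uses 346 of 371 (slack = 25).
Since crew is not tight, its dual is 0.
From A_Bᵀ y = c: 3·y_mulch + 5·y_equipment = 37.5; 6·y_mulch + 5·y_equipment = 52.5.
→ y_mulch = 5 and y_equipment = 4.5.
Shadow price of mulch = 5.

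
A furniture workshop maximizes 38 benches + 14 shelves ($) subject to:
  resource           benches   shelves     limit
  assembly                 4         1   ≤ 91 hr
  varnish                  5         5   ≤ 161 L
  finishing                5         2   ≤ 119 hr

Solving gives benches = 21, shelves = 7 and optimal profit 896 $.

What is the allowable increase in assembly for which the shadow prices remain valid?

Binding constraints: assembly, finishing. The basis is B = [[4,1],[5,2]] with det 3.
Per unit increase in assembly, x* moves by d = (0.6667, -1.6667).
The basis stays optimal until shelves reaches 0; allowable increase = 4.2 hr.

4.2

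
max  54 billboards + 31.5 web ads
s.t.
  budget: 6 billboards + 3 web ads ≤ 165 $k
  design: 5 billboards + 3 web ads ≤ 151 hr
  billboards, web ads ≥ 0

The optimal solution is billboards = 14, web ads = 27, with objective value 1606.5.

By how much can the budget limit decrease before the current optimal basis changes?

Binding constraints: budget, design. The basis is B = [[6,3],[5,3]] with det 3.
Per unit decrease in budget, x* moves by d = (-1, 1.6667).
The basis stays optimal until billboards reaches 0; allowable decrease = 14 $k.

14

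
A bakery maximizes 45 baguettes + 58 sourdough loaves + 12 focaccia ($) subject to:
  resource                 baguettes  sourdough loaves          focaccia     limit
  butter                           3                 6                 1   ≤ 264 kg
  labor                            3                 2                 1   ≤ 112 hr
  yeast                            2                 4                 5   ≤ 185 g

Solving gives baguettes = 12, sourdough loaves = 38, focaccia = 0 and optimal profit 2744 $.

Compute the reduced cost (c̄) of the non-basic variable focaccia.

Check each constraint at x*: butter 264/264 (tight); labor 112/112 (tight); yeast 176/185 (slack 9).
Since yeast is not tight, its dual is 0.
From A_Bᵀ y = c: 3·y_butter + 3·y_labor = 45; 6·y_butter + 2·y_labor = 58.
→ y_butter = 7 and y_labor = 8.
Reduced cost of focaccia: c₃ − yᵀa₃ = 12 − (7·1 + 8·1) = 12 − 15 = -3.

-3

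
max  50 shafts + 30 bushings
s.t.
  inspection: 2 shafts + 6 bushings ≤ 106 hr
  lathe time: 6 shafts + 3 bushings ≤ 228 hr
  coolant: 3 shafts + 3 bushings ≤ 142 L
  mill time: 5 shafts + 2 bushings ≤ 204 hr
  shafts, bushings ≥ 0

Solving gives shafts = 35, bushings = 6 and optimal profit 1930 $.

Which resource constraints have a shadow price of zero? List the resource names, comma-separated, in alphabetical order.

inspection: 106/106 (binding)
lathe time: 228/228 (binding)
coolant: 123/142 (slack 19)
mill time: 187/204 (slack 17)
By complementary slackness, a constraint with positive slack has shadow price 0 → coolant, mill time.

coolant, mill time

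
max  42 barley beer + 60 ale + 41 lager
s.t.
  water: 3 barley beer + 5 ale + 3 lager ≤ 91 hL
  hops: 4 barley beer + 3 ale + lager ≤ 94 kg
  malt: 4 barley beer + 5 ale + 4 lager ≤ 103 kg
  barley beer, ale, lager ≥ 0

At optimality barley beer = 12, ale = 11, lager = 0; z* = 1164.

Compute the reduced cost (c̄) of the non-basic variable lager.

-1

Binding: water and malt. Non-binding: hops (13 unused).
Since hops is not tight, its dual is 0.
The binding rows give the dual system: 3·y_water + 4·y_malt = 42 and 5·y_water + 5·y_malt = 60.
→ y_water = 6 and y_malt = 6.
Reduced cost of lager: c₃ − yᵀa₃ = 41 − (6·3 + 6·4) = 41 − 42 = -1.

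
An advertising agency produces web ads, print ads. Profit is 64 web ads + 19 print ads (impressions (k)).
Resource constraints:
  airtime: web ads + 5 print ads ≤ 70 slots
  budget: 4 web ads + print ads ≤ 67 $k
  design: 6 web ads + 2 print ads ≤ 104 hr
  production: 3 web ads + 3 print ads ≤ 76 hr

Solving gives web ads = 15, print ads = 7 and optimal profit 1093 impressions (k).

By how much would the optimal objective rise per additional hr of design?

6

At the optimum: airtime uses 50 of 70 (slack = 20); budget uses 67 of 67 (binding); design uses 104 of 104 (binding); production uses 66 of 76 (slack = 10).
Since airtime, production are not tight, their duals are 0.
The binding rows give the dual system: 4·y_budget + 6·y_design = 64 and 1·y_budget + 2·y_design = 19.
This yields shadow prices y_budget = 7, y_design = 6.
Shadow price of design = 6.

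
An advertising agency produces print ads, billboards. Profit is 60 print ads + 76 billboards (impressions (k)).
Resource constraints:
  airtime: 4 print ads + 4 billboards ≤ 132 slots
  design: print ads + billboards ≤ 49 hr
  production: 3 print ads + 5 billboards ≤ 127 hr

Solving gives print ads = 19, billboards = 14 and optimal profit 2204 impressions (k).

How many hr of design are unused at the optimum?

design used = 1·19 + 1·14 = 33; slack = 49 − 33 = 16.

16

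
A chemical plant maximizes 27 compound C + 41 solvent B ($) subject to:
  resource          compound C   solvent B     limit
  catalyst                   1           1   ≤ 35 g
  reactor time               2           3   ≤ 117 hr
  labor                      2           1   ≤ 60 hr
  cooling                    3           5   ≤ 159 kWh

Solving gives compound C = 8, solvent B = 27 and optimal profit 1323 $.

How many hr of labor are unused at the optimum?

labor used = 2·8 + 1·27 = 43; slack = 60 − 43 = 17.

17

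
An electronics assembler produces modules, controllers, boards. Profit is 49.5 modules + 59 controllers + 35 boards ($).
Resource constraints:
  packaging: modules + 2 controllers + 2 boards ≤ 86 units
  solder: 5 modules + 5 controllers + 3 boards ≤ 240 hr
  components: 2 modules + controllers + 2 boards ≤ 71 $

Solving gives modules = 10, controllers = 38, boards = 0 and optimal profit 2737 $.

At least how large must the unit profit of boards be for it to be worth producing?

43

Binding: packaging and solder. Non-binding: components (13 unused).
Slack constraints have shadow price 0 (complementary slackness).
From A_Bᵀ y = c: 1·y_packaging + 5·y_solder = 49.5; 2·y_packaging + 5·y_solder = 59.
→ y_packaging = 9.5 and y_solder = 8.
boards enters the basis when its profit ≥ yᵀa₃ = 9.5·2 + 8·3 = 43.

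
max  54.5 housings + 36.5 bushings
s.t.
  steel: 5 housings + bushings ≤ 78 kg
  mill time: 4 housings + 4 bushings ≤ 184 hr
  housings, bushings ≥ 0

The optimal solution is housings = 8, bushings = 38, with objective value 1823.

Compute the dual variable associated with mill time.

8

Check each constraint at x*: steel 78/78 (tight); mill time 184/184 (tight).
Dual feasibility on the basic columns requires 5·y_steel + 4·y_mill time = 54.5, 1·y_steel + 4·y_mill time = 36.5.
This yields shadow prices y_steel = 4.5, y_mill time = 8.
Shadow price of mill time = 8.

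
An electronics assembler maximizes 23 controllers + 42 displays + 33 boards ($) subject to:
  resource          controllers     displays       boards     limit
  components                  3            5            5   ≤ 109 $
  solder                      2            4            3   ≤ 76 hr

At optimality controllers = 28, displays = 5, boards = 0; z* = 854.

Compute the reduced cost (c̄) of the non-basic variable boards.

Check each constraint at x*: components 109/109 (tight); solder 76/76 (tight).
The binding rows give the dual system: 3·y_components + 2·y_solder = 23 and 5·y_components + 4·y_solder = 42.
This yields shadow prices y_components = 4, y_solder = 5.5.
Reduced cost of boards: c₃ − yᵀa₃ = 33 − (4·5 + 5.5·3) = 33 − 36.5 = -3.5.

-3.5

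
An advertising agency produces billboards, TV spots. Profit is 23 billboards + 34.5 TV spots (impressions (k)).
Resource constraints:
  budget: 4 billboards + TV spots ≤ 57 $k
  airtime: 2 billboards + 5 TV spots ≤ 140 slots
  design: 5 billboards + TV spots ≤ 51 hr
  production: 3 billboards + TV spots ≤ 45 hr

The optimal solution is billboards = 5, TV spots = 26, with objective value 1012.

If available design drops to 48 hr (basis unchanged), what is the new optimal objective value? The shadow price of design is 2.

Δb = -3, so new z* = 1012 + (2)·(-3) = 1012 − 6 = 1006.

1006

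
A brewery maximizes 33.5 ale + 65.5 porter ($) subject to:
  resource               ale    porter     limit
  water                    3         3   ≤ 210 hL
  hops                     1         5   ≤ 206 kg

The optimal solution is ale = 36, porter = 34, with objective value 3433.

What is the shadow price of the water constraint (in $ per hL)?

8.5

Check each constraint at x*: water 210/210 (tight); hops 206/206 (tight).
From A_Bᵀ y = c: 3·y_water + 1·y_hops = 33.5; 3·y_water + 5·y_hops = 65.5.
→ y_water = 8.5 and y_hops = 8.
Shadow price of water = 8.5.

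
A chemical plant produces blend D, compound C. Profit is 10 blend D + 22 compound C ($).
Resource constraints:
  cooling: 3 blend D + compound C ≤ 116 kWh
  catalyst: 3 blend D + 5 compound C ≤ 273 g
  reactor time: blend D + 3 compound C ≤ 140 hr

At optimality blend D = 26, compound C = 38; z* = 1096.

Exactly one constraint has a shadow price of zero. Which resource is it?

cooling: 116/116 (binding)
catalyst: 268/273 (slack 5)
reactor time: 140/140 (binding)
By complementary slackness, a constraint with positive slack has shadow price 0 → catalyst.

catalyst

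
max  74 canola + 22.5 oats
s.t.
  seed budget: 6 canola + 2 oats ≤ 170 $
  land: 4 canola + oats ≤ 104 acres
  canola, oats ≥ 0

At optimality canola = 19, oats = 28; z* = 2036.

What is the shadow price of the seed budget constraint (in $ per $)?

8

Check each constraint at x*: seed budget 170/170 (tight); land 104/104 (tight).
From A_Bᵀ y = c: 6·y_seed budget + 4·y_land = 74; 2·y_seed budget + 1·y_land = 22.5.
This yields shadow prices y_seed budget = 8, y_land = 6.5.
Shadow price of seed budget = 8.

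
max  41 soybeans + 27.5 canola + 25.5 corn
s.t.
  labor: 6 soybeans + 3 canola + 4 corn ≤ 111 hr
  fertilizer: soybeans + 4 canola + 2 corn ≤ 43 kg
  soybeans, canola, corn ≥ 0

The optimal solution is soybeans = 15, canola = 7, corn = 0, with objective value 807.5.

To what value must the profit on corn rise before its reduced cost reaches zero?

30

Check each constraint at x*: labor 111/111 (tight); fertilizer 43/43 (tight).
Dual feasibility on the basic columns requires 6·y_labor + 1·y_fertilizer = 41, 3·y_labor + 4·y_fertilizer = 27.5.
Solving: y_labor = 6.5, y_fertilizer = 2.
corn enters the basis when its profit ≥ yᵀa₃ = 6.5·4 + 2·2 = 30.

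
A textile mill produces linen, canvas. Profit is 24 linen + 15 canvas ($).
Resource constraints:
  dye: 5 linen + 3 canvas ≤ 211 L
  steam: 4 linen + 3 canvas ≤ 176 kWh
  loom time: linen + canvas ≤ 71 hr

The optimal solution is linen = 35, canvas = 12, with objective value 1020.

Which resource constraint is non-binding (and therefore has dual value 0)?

loom time

dye: 211/211 (binding)
steam: 176/176 (binding)
loom time: 47/71 (slack 24)
By complementary slackness, a constraint with positive slack has shadow price 0 → loom time.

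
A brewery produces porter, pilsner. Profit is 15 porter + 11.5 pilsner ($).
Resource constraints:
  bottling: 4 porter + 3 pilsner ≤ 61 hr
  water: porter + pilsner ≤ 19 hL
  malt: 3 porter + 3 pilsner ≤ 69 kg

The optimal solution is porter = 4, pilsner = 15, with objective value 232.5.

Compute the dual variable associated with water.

Binding: bottling and water. Non-binding: malt (12 unused).
By complementary slackness, y = 0 for the non-binding constraint.
Dual feasibility on the basic columns requires 4·y_bottling + 1·y_water = 15, 3·y_bottling + 1·y_water = 11.5.
→ y_bottling = 3.5 and y_water = 1.
Shadow price of water = 1.

1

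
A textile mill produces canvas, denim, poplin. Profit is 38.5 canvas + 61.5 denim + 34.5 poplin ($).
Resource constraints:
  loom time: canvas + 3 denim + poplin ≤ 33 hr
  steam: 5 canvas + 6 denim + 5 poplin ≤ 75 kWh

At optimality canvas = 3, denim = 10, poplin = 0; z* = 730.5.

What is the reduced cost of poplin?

At the optimum: loom time uses 33 of 33 (binding); steam uses 75 of 75 (binding).
Dual feasibility on the basic columns requires 1·y_loom time + 5·y_steam = 38.5, 3·y_loom time + 6·y_steam = 61.5.
→ y_loom time = 8.5 and y_steam = 6.
Reduced cost of poplin: c₃ − yᵀa₃ = 34.5 − (8.5·1 + 6·5) = 34.5 − 38.5 = -4.

-4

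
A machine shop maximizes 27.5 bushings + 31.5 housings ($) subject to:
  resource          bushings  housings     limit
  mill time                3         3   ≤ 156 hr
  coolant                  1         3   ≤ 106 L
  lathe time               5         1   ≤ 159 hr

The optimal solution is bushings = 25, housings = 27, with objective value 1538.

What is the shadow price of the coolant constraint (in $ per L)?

2

Check each constraint at x*: mill time 156/156 (tight); coolant 106/106 (tight); lathe time 152/159 (slack 7).
Since lathe time is not tight, its dual is 0.
Dual feasibility on the basic columns requires 3·y_mill time + 1·y_coolant = 27.5, 3·y_mill time + 3·y_coolant = 31.5.
This yields shadow prices y_mill time = 8.5, y_coolant = 2.
Shadow price of coolant = 2.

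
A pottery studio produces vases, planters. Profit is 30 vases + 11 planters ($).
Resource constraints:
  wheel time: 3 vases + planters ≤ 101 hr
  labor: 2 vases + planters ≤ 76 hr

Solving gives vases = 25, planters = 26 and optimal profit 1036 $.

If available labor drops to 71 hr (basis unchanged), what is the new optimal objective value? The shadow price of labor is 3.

Δb = -5, so new z* = 1036 + (3)·(-5) = 1036 − 15 = 1021.

1021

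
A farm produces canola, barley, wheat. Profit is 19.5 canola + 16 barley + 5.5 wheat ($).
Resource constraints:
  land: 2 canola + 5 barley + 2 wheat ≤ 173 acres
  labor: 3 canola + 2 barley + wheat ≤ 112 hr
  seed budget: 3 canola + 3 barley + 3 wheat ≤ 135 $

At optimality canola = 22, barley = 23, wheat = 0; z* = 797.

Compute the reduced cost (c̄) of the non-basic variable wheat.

Check each constraint at x*: land 159/173 (slack 14); labor 112/112 (tight); seed budget 135/135 (tight).
Since land is not tight, its dual is 0.
Dual feasibility on the basic columns requires 3·y_labor + 3·y_seed budget = 19.5, 2·y_labor + 3·y_seed budget = 16.
→ y_labor = 3.5 and y_seed budget = 3.
Reduced cost of wheat: c₃ − yᵀa₃ = 5.5 − (3.5·1 + 3·3) = 5.5 − 12.5 = -7.

-7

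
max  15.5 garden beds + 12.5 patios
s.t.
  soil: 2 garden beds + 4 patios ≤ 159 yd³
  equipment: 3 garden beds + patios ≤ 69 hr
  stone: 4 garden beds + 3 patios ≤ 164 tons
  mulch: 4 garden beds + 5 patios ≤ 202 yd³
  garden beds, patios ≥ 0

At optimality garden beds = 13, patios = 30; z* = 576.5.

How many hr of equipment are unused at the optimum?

equipment used = 3·13 + 1·30 = 69; slack = 69 − 69 = 0.

0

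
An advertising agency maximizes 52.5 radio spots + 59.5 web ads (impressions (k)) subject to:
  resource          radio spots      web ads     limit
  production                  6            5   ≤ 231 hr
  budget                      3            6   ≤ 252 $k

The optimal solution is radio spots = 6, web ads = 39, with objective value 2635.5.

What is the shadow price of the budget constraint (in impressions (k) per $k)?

Both production and budget are binding at x*.
The binding rows give the dual system: 6·y_production + 3·y_budget = 52.5 and 5·y_production + 6·y_budget = 59.5.
This yields shadow prices y_production = 6.5, y_budget = 4.5.
Shadow price of budget = 4.5.

4.5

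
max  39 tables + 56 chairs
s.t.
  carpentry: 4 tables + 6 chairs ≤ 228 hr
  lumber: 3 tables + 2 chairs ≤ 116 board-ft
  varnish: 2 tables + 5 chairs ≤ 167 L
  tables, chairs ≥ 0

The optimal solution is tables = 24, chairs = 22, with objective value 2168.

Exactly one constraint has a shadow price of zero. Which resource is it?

carpentry: 228/228 (binding)
lumber: 116/116 (binding)
varnish: 158/167 (slack 9)
By complementary slackness, a constraint with positive slack has shadow price 0 → varnish.

varnish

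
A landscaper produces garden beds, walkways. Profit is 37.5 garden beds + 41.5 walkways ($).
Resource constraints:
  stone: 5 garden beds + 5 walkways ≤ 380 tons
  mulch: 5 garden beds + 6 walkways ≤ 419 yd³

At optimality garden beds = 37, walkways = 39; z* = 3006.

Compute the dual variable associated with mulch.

4

Check each constraint at x*: stone 380/380 (tight); mulch 419/419 (tight).
From A_Bᵀ y = c: 5·y_stone + 5·y_mulch = 37.5; 5·y_stone + 6·y_mulch = 41.5.
This yields shadow prices y_stone = 3.5, y_mulch = 4.
Shadow price of mulch = 4.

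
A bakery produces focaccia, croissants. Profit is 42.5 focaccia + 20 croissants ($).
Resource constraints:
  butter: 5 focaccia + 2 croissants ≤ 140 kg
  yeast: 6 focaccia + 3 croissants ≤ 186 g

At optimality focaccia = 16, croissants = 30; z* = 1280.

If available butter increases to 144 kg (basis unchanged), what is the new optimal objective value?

Check each constraint at x*: butter 140/140 (tight); yeast 186/186 (tight).
Dual feasibility on the basic columns requires 5·y_butter + 6·y_yeast = 42.5, 2·y_butter + 3·y_yeast = 20.
→ y_butter = 2.5 and y_yeast = 5.
Δz = y_butter·Δb = 2.5 × (4) = 10, so new z* = 1280 + 10 = 1290.

1290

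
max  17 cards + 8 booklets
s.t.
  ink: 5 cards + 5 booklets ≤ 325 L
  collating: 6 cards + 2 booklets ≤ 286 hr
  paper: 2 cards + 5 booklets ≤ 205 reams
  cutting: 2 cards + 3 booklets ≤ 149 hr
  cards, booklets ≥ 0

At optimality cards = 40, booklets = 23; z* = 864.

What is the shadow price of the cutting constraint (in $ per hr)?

Binding: collating and cutting. Non-binding: ink (10 unused), paper (10 unused).
Slack constraints have shadow price 0 (complementary slackness).
Dual feasibility on the basic columns requires 6·y_collating + 2·y_cutting = 17, 2·y_collating + 3·y_cutting = 8.
→ y_collating = 2.5 and y_cutting = 1.
Shadow price of cutting = 1.

1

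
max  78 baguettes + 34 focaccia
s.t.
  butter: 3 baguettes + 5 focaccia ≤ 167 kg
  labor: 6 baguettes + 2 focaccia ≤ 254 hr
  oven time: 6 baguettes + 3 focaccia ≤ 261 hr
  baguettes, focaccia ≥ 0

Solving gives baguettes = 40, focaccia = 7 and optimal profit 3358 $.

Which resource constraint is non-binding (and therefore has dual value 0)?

butter

butter: 155/167 (slack 12)
labor: 254/254 (binding)
oven time: 261/261 (binding)
By complementary slackness, a constraint with positive slack has shadow price 0 → butter.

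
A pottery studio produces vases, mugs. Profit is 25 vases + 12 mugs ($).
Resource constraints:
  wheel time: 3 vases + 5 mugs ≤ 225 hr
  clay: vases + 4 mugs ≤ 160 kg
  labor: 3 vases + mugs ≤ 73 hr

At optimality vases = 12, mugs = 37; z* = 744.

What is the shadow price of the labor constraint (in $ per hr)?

8

Check each constraint at x*: wheel time 221/225 (slack 4); clay 160/160 (tight); labor 73/73 (tight).
By complementary slackness, y = 0 for the non-binding constraint.
From A_Bᵀ y = c: 1·y_clay + 3·y_labor = 25; 4·y_clay + 1·y_labor = 12.
This yields shadow prices y_clay = 1, y_labor = 8.
Shadow price of labor = 8.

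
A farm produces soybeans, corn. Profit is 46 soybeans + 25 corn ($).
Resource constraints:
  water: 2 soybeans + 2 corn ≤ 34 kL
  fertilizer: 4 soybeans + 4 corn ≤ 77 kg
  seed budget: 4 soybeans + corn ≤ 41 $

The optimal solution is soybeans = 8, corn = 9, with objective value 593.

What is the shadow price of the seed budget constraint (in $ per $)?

Check each constraint at x*: water 34/34 (tight); fertilizer 68/77 (slack 9); seed budget 41/41 (tight).
By complementary slackness, y = 0 for the non-binding constraint.
The binding rows give the dual system: 2·y_water + 4·y_seed budget = 46 and 2·y_water + 1·y_seed budget = 25.
Solving: y_water = 9, y_seed budget = 7.
Shadow price of seed budget = 7.

7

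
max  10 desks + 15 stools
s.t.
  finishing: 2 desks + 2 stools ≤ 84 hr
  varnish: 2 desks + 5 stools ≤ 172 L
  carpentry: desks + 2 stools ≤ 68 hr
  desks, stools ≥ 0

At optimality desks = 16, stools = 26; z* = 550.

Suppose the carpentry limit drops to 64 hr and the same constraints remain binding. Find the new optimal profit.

Check each constraint at x*: finishing 84/84 (tight); varnish 162/172 (slack 10); carpentry 68/68 (tight).
Slack constraints have shadow price 0 (complementary slackness).
From A_Bᵀ y = c: 2·y_finishing + 1·y_carpentry = 10; 2·y_finishing + 2·y_carpentry = 15.
This yields shadow prices y_finishing = 2.5, y_carpentry = 5.
Δz = y_carpentry·Δb = 5 × (-4) = -20, so new z* = 550 − 20 = 530.

530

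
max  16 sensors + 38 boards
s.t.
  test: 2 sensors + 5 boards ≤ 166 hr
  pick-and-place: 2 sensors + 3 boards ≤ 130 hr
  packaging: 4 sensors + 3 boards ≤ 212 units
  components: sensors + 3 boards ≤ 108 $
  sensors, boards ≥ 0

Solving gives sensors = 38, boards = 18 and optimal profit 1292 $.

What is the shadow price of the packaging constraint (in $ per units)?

Binding: test and pick-and-place. Non-binding: packaging (6 unused), components (16 unused).
Slack constraints have shadow price 0 (complementary slackness).
Dual feasibility on the basic columns requires 2·y_test + 2·y_pick-and-place = 16, 5·y_test + 3·y_pick-and-place = 38.
Solving: y_test = 7, y_pick-and-place = 1.
Shadow price of packaging = 0.

0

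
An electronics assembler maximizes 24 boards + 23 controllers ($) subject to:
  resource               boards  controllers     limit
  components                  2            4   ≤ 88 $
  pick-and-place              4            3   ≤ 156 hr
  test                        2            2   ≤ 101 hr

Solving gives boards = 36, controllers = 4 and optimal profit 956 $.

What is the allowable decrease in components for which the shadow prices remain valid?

Binding constraints: components, pick-and-place. The basis is B = [[2,4],[4,3]] with det -10.
Per unit decrease in components, x* moves by d = (0.3, -0.4).
The basis stays optimal until controllers reaches 0; allowable decrease = 10 $.

10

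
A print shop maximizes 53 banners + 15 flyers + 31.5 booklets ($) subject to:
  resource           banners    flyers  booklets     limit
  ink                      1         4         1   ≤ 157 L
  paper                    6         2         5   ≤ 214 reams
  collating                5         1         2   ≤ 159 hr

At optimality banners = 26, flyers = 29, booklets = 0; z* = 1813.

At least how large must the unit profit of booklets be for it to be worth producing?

Check each constraint at x*: ink 142/157 (slack 15); paper 214/214 (tight); collating 159/159 (tight).
Slack constraints have shadow price 0 (complementary slackness).
Dual feasibility on the basic columns requires 6·y_paper + 5·y_collating = 53, 2·y_paper + 1·y_collating = 15.
This yields shadow prices y_paper = 5.5, y_collating = 4.
booklets enters the basis when its profit ≥ yᵀa₃ = 5.5·5 + 4·2 = 35.5.

35.5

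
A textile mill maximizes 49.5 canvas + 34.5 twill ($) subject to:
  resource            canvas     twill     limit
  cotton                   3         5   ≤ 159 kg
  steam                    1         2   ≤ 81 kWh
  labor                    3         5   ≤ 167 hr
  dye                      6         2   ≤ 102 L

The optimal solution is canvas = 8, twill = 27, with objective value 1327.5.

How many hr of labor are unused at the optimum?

8

labor used = 3·8 + 5·27 = 159; slack = 167 − 159 = 8.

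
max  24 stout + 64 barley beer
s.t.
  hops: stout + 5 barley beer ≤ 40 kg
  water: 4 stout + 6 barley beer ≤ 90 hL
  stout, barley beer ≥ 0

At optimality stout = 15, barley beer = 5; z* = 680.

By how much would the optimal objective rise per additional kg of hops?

Both hops and water are binding at x*.
From A_Bᵀ y = c: 1·y_hops + 4·y_water = 24; 5·y_hops + 6·y_water = 64.
This yields shadow prices y_hops = 8, y_water = 4.
Shadow price of hops = 8.

8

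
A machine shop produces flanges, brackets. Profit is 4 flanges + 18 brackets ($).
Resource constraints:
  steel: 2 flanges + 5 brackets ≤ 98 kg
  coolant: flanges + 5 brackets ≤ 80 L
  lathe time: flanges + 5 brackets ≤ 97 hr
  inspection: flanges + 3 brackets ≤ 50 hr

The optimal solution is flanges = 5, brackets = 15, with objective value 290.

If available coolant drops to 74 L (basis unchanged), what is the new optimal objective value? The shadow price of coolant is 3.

Δb = -6, so new z* = 290 + (3)·(-6) = 290 − 18 = 272.

272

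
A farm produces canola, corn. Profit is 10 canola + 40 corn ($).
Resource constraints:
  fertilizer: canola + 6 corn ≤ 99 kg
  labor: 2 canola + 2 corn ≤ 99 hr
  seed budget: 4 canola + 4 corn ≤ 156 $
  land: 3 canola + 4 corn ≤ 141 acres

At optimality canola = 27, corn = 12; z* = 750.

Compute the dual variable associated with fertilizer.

Check each constraint at x*: fertilizer 99/99 (tight); labor 78/99 (slack 21); seed budget 156/156 (tight); land 129/141 (slack 12).
Since labor, land are not tight, their duals are 0.
From A_Bᵀ y = c: 1·y_fertilizer + 4·y_seed budget = 10; 6·y_fertilizer + 4·y_seed budget = 40.
This yields shadow prices y_fertilizer = 6, y_seed budget = 1.
Shadow price of fertilizer = 6.

6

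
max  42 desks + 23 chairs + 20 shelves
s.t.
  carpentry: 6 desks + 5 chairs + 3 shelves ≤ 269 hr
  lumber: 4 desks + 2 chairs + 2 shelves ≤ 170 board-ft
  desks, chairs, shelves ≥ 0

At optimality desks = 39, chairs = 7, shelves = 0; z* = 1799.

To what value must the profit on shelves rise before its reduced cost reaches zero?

Both carpentry and lumber are binding at x*.
From A_Bᵀ y = c: 6·y_carpentry + 4·y_lumber = 42; 5·y_carpentry + 2·y_lumber = 23.
Solving: y_carpentry = 1, y_lumber = 9.
shelves enters the basis when its profit ≥ yᵀa₃ = 1·3 + 9·2 = 21.

21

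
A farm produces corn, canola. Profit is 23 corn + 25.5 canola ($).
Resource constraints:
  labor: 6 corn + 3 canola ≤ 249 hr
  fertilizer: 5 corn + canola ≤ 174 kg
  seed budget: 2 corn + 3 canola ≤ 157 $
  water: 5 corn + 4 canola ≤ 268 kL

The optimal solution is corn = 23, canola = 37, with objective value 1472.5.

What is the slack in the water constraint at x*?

water used = 5·23 + 4·37 = 263; slack = 268 − 263 = 5.

5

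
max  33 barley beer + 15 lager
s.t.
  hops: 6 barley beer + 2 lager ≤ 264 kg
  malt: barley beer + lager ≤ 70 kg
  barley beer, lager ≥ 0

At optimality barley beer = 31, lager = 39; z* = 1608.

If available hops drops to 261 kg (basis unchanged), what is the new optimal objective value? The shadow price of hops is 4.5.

1594.5

Δb = -3, so new z* = 1608 + (4.5)·(-3) = 1608 − 13.5 = 1594.5.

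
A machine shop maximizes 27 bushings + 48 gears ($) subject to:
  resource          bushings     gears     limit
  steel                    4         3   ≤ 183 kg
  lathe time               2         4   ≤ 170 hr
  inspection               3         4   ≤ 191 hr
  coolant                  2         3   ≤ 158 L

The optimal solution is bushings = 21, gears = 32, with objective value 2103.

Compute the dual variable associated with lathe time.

9

Binding: lathe time and inspection. Non-binding: steel (3 unused), coolant (20 unused).
Since steel, coolant are not tight, their duals are 0.
From A_Bᵀ y = c: 2·y_lathe time + 3·y_inspection = 27; 4·y_lathe time + 4·y_inspection = 48.
Solving: y_lathe time = 9, y_inspection = 3.
Shadow price of lathe time = 9.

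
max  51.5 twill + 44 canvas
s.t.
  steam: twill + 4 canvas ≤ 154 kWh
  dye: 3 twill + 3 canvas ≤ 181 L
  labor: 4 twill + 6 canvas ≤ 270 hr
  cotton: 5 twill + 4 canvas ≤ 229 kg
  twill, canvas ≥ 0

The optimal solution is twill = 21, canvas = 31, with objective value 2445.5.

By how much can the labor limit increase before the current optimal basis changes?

Binding constraints: labor, cotton. The basis is B = [[4,6],[5,4]] with det -14.
Per unit increase in labor, x* moves by d = (-0.2857, 0.3571).
The basis stays optimal until steam becomes binding; allowable increase = 7.875 hr.

7.875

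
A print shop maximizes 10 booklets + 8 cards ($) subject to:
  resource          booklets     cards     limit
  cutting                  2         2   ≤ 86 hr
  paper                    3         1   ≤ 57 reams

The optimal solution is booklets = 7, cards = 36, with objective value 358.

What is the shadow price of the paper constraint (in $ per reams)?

1

Check each constraint at x*: cutting 86/86 (tight); paper 57/57 (tight).
From A_Bᵀ y = c: 2·y_cutting + 3·y_paper = 10; 2·y_cutting + 1·y_paper = 8.
→ y_cutting = 3.5 and y_paper = 1.
Shadow price of paper = 1.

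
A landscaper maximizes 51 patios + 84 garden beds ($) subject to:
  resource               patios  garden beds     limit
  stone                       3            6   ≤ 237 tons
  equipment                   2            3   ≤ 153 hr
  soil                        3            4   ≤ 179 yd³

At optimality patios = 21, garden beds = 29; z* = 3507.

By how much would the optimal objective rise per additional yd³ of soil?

9

Check each constraint at x*: stone 237/237 (tight); equipment 129/153 (slack 24); soil 179/179 (tight).
By complementary slackness, y = 0 for the non-binding constraint.
Dual feasibility on the basic columns requires 3·y_stone + 3·y_soil = 51, 6·y_stone + 4·y_soil = 84.
Solving: y_stone = 8, y_soil = 9.
Shadow price of soil = 9.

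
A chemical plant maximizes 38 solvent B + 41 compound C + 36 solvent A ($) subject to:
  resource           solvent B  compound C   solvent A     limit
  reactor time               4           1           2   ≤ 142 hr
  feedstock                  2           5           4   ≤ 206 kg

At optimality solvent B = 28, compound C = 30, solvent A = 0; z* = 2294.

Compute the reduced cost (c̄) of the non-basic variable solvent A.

At the optimum: reactor time uses 142 of 142 (binding); feedstock uses 206 of 206 (binding).
Dual feasibility on the basic columns requires 4·y_reactor time + 2·y_feedstock = 38, 1·y_reactor time + 5·y_feedstock = 41.
→ y_reactor time = 6 and y_feedstock = 7.
Reduced cost of solvent A: c₃ − yᵀa₃ = 36 − (6·2 + 7·4) = 36 − 40 = -4.

-4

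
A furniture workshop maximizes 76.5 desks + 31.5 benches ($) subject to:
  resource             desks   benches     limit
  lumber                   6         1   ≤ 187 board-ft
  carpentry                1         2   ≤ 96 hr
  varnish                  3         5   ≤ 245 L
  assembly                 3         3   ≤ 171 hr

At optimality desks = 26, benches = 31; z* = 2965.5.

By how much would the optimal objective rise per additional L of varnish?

At the optimum: lumber uses 187 of 187 (binding); carpentry uses 88 of 96 (slack = 8); varnish uses 233 of 245 (slack = 12); assembly uses 171 of 171 (binding).
Slack constraints have shadow price 0 (complementary slackness).
The binding rows give the dual system: 6·y_lumber + 3·y_assembly = 76.5 and 1·y_lumber + 3·y_assembly = 31.5.
→ y_lumber = 9 and y_assembly = 7.5.
Shadow price of varnish = 0.

0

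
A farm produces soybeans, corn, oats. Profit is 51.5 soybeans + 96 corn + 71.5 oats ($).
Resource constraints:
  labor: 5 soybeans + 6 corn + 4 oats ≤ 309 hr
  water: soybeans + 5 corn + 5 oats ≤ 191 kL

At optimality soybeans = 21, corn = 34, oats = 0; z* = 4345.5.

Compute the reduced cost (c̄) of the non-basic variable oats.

-7.5

Both labor and water are binding at x*.
Dual feasibility on the basic columns requires 5·y_labor + 1·y_water = 51.5, 6·y_labor + 5·y_water = 96.
Solving: y_labor = 8.5, y_water = 9.
Reduced cost of oats: c₃ − yᵀa₃ = 71.5 − (8.5·4 + 9·5) = 71.5 − 79 = -7.5.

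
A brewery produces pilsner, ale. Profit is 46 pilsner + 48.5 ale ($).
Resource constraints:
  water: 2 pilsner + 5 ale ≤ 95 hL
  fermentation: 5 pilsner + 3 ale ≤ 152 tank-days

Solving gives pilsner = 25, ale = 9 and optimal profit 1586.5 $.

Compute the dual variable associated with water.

5.5

Both water and fermentation are binding at x*.
Dual feasibility on the basic columns requires 2·y_water + 5·y_fermentation = 46, 5·y_water + 3·y_fermentation = 48.5.
→ y_water = 5.5 and y_fermentation = 7.
Shadow price of water = 5.5.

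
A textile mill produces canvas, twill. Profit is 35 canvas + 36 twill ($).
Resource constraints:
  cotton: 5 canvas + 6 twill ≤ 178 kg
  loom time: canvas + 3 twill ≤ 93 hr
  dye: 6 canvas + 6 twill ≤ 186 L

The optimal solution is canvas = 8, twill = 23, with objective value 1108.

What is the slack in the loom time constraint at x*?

loom time used = 1·8 + 3·23 = 77; slack = 93 − 77 = 16.

16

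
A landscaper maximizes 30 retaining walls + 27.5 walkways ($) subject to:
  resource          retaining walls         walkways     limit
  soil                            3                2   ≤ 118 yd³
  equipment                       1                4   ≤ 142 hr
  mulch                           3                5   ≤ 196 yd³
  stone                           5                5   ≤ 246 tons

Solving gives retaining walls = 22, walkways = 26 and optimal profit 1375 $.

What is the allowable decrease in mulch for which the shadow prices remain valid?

Binding constraints: soil, mulch. The basis is B = [[3,2],[3,5]] with det 9.
Per unit decrease in mulch, x* moves by d = (0.2222, -0.3333).
The basis stays optimal until walkways reaches 0; allowable decrease = 78 yd³.

78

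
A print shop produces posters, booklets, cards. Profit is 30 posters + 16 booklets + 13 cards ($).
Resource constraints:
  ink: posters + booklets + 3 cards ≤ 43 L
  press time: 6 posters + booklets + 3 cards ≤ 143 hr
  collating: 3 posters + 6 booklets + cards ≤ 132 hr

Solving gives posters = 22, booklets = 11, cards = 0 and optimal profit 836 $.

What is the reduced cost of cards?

-1

At the optimum: ink uses 33 of 43 (slack = 10); press time uses 143 of 143 (binding); collating uses 132 of 132 (binding).
Slack constraints have shadow price 0 (complementary slackness).
Dual feasibility on the basic columns requires 6·y_press time + 3·y_collating = 30, 1·y_press time + 6·y_collating = 16.
Solving: y_press time = 4, y_collating = 2.
Reduced cost of cards: c₃ − yᵀa₃ = 13 − (4·3 + 2·1) = 13 − 14 = -1.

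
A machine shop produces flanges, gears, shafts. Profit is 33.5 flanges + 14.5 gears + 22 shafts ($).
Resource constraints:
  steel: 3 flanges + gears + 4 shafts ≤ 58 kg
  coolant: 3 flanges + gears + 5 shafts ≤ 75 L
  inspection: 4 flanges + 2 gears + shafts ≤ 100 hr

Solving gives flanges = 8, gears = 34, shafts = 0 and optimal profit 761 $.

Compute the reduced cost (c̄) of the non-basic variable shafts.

Binding: steel and inspection. Non-binding: coolant (17 unused).
Slack constraints have shadow price 0 (complementary slackness).
Dual feasibility on the basic columns requires 3·y_steel + 4·y_inspection = 33.5, 1·y_steel + 2·y_inspection = 14.5.
Solving: y_steel = 4.5, y_inspection = 5.
Reduced cost of shafts: c₃ − yᵀa₃ = 22 − (4.5·4 + 5·1) = 22 − 23 = -1.

-1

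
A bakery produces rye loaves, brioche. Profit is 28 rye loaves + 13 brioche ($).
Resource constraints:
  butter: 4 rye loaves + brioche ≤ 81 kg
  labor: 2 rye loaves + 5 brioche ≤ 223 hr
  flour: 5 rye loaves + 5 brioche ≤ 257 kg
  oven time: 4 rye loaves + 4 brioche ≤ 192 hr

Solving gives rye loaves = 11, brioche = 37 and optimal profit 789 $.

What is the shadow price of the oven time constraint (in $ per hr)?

At the optimum: butter uses 81 of 81 (binding); labor uses 207 of 223 (slack = 16); flour uses 240 of 257 (slack = 17); oven time uses 192 of 192 (binding).
By complementary slackness, y = 0 for the non-binding constraints.
The binding rows give the dual system: 4·y_butter + 4·y_oven time = 28 and 1·y_butter + 4·y_oven time = 13.
→ y_butter = 5 and y_oven time = 2.
Shadow price of oven time = 2.

2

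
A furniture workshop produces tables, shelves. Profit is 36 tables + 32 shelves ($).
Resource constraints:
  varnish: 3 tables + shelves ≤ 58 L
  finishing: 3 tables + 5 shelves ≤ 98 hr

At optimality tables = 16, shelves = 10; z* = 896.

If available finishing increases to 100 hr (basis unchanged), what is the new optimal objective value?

906

At the optimum: varnish uses 58 of 58 (binding); finishing uses 98 of 98 (binding).
Dual feasibility on the basic columns requires 3·y_varnish + 3·y_finishing = 36, 1·y_varnish + 5·y_finishing = 32.
→ y_varnish = 7 and y_finishing = 5.
Δz = y_finishing·Δb = 5 × (2) = 10, so new z* = 896 + 10 = 906.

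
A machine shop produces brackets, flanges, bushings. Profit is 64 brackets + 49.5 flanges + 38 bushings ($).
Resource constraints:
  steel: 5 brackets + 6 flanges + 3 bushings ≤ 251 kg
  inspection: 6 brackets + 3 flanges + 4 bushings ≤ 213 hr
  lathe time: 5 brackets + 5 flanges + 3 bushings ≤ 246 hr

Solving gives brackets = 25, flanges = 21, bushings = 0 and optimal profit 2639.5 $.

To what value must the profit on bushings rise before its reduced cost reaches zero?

Binding: steel and inspection. Non-binding: lathe time (16 unused).
By complementary slackness, y = 0 for the non-binding constraint.
The binding rows give the dual system: 5·y_steel + 6·y_inspection = 64 and 6·y_steel + 3·y_inspection = 49.5.
→ y_steel = 5 and y_inspection = 6.5.
bushings enters the basis when its profit ≥ yᵀa₃ = 5·3 + 6.5·4 = 41.

41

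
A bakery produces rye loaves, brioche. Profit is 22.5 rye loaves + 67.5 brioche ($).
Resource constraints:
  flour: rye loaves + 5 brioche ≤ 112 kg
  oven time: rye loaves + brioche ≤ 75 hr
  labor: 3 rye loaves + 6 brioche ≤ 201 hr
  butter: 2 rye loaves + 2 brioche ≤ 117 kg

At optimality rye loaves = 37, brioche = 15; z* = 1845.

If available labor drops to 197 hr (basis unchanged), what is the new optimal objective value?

Binding: flour and labor. Non-binding: oven time (23 unused), butter (13 unused).
Since oven time, butter are not tight, their duals are 0.
The binding rows give the dual system: 1·y_flour + 3·y_labor = 22.5 and 5·y_flour + 6·y_labor = 67.5.
Solving: y_flour = 7.5, y_labor = 5.
Δz = y_labor·Δb = 5 × (-4) = -20, so new z* = 1845 − 20 = 1825.

1825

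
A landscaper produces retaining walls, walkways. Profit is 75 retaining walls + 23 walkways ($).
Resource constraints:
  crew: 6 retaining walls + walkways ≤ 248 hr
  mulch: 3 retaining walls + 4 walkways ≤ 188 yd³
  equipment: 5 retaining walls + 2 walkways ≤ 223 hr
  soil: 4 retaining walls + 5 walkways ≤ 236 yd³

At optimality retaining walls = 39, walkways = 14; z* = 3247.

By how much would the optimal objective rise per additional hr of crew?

Binding: crew and equipment. Non-binding: mulch (15 unused), soil (10 unused).
Slack constraints have shadow price 0 (complementary slackness).
From A_Bᵀ y = c: 6·y_crew + 5·y_equipment = 75; 1·y_crew + 2·y_equipment = 23.
Solving: y_crew = 5, y_equipment = 9.
Shadow price of crew = 5.

5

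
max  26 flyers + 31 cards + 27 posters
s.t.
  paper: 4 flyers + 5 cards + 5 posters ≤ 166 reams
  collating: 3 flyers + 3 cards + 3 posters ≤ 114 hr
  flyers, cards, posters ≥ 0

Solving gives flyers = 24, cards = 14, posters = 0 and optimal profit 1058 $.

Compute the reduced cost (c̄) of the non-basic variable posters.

-4

Check each constraint at x*: paper 166/166 (tight); collating 114/114 (tight).
From A_Bᵀ y = c: 4·y_paper + 3·y_collating = 26; 5·y_paper + 3·y_collating = 31.
→ y_paper = 5 and y_collating = 2.
Reduced cost of posters: c₃ − yᵀa₃ = 27 − (5·5 + 2·3) = 27 − 31 = -4.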